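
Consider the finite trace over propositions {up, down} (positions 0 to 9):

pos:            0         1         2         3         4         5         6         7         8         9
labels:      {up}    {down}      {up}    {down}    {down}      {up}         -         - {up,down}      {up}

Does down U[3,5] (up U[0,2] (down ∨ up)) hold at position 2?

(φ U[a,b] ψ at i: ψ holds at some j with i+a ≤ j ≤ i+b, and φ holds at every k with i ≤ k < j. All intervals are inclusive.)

Need some j in [5,7] with (up U[0,2] (down ∨ up)), and down at every k in [2,j-1].
  j=5: (up U[0,2] (down ∨ up)) holds, but down fails at k=2 → not this j.
  j=6: (up U[0,2] (down ∨ up)) — fails.
  j=7: (up U[0,2] (down ∨ up)) — fails.
No j in the window works → until fails.

Does not hold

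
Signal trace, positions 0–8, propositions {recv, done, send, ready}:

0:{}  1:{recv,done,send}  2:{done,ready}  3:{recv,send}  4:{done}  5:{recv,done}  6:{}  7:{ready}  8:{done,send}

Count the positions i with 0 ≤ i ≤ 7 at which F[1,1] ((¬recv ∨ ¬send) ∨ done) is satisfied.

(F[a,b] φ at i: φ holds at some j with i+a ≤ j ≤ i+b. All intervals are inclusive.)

Evaluate at each i in [0,7]:
  i=0: ✓ (witness j=1)
  i=1: ✓ (witness j=2)
  i=2: ✗ (none in [3,3])
  i=3: ✓ (witness j=4)
  i=4: ✓ (witness j=5)
  i=5: ✓ (witness j=6)
  i=6: ✓ (witness j=7)
  i=7: ✓ (witness j=8)
Positions where it holds: {0, 1, 3, 4, 5, 6, 7} → 7.

7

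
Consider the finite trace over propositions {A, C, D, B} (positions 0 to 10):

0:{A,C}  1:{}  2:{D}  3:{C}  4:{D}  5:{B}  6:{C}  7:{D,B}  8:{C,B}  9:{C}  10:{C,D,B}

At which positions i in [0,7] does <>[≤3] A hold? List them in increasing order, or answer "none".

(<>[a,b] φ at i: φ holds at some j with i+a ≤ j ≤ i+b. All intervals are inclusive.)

0

Evaluate at each i in [0,7]:
  i=0: ✓ (witness j=0)
  i=1: ✗ (none in [1,4])
  i=2: ✗ (none in [2,5])
  i=3: ✗ (none in [3,6])
  i=4: ✗ (none in [4,7])
  i=5: ✗ (none in [5,8])
  i=6: ✗ (none in [6,9])
  i=7: ✗ (none in [7,10])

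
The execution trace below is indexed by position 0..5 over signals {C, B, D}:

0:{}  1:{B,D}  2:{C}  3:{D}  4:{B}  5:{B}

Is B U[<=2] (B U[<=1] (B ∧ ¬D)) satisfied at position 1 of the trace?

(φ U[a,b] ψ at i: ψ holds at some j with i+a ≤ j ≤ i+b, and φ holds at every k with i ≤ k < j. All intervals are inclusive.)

No

Need some j in [1,3] with (B U[<=1] (B ∧ ¬D)), and B at every k in [1,j-1].
  j=1: (B U[<=1] (B ∧ ¬D)) — fails.
  j=2: (B U[<=1] (B ∧ ¬D)) — fails.
  j=3: (B U[<=1] (B ∧ ¬D)) — fails.
No j in the window works → until fails.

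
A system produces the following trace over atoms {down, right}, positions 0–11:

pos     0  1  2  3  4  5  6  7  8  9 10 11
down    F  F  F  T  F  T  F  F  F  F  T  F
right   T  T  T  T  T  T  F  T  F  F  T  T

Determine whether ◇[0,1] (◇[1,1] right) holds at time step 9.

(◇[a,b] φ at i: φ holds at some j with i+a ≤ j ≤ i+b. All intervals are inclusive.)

Check ◇[1,1] right at each j in [9,10]:
  j=9: holds (witness at 10)
  j=10: holds (witness at 11)
Found at j=9 → formula holds.

True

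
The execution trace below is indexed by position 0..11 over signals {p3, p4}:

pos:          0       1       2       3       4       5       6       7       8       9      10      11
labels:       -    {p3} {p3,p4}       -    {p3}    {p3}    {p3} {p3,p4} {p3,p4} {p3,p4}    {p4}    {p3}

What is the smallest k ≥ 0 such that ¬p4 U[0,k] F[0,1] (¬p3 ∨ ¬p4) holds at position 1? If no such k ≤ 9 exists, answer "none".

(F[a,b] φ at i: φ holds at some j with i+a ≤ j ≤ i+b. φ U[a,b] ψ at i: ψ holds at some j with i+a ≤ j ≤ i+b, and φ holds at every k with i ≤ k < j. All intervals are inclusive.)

Need earliest j ≥ 1 with F[0,1] (¬p3 ∨ ¬p4), and ¬p4 at every k in [1,j-1].
  j=1: rhs holds (empty prefix). k = 0.

0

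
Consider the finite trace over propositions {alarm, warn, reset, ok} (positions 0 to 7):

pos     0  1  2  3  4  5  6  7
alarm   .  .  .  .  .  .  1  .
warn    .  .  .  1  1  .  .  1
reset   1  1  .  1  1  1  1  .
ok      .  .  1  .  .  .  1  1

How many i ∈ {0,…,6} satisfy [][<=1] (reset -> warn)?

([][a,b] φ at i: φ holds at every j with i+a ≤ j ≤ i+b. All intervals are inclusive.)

2

Evaluate at each i in [0,6]:
  i=0: ✗ (fails at j=0)
  i=1: ✗ (fails at j=1)
  i=2: ✓ (all of [2,3])
  i=3: ✓ (all of [3,4])
  i=4: ✗ (fails at j=5)
  i=5: ✗ (fails at j=5)
  i=6: ✗ (fails at j=6)
Positions where it holds: {2, 3} → 2.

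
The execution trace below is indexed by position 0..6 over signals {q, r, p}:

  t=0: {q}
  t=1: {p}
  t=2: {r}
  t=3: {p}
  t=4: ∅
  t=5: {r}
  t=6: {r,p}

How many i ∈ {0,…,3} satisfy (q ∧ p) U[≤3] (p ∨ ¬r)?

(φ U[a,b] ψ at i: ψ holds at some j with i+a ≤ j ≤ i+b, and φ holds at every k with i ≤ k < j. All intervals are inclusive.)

3

Evaluate at each i in [0,3]:
  i=0: ✓ (rhs at j=0)
  i=1: ✓ (rhs at j=1)
  i=2: ✗ (lhs fails at k=2 before rhs at j=3)
  i=3: ✓ (rhs at j=3)
Positions where it holds: {0, 1, 3} → 3.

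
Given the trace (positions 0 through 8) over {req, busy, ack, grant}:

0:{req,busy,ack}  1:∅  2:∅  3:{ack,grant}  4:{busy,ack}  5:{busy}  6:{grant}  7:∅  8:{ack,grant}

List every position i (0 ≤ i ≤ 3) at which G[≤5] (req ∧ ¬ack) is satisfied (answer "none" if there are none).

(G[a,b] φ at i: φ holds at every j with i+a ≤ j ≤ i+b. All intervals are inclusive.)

none

Evaluate at each i in [0,3]:
  i=0: ✗ (fails at j=0)
  i=1: ✗ (fails at j=1)
  i=2: ✗ (fails at j=2)
  i=3: ✗ (fails at j=3)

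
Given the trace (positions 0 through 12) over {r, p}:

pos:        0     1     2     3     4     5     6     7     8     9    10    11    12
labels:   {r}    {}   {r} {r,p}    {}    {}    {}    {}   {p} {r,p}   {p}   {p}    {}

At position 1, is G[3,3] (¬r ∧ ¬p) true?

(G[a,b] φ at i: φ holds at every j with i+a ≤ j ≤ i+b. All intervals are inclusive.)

Check (¬r ∧ ¬p) at every j in [4,4]:
  j=4: true
All positions satisfy it → formula holds.

True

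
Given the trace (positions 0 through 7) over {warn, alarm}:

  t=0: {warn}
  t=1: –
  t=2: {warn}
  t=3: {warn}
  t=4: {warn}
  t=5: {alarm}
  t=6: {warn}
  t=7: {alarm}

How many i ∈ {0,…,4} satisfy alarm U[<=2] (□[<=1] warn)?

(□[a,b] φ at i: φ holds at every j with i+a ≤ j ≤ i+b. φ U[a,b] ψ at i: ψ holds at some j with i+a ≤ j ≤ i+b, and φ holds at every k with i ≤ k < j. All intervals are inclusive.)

2

Evaluate at each i in [0,4]:
  i=0: ✗ (lhs fails at k=0 before rhs at j=2)
  i=1: ✗ (lhs fails at k=1 before rhs at j=2)
  i=2: ✓ (rhs at j=2)
  i=3: ✓ (rhs at j=3)
  i=4: ✗ (no rhs in [4,6])
Positions where it holds: {2, 3} → 2.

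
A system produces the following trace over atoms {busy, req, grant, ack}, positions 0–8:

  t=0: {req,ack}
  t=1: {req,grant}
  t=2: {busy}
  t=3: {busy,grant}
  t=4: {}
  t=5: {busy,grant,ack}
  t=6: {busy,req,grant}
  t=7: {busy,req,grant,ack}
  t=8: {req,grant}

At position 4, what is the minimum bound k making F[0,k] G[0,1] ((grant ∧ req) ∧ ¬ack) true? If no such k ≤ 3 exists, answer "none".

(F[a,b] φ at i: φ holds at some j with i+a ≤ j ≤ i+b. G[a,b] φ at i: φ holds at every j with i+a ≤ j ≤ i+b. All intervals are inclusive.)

none

Scan j = 4,5,… for G[0,1] ((grant ∧ req) ∧ ¬ack):
  j=4: fails
  j=5: fails
  j=6: fails
  j=7: fails
No j in [4,7] satisfies it → none.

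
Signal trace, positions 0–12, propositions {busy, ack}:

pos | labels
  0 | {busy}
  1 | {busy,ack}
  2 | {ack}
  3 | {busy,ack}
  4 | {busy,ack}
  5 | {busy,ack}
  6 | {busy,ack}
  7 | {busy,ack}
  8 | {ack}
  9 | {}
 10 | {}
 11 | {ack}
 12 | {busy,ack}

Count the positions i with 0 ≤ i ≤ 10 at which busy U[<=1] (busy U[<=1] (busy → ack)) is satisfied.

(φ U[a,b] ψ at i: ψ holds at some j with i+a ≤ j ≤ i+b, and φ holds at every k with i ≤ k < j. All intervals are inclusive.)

Evaluate at each i in [0,10]:
  i=0: ✓ (rhs at j=0)
  i=1: ✓ (rhs at j=1)
  i=2: ✓ (rhs at j=2)
  i=3: ✓ (rhs at j=3)
  i=4: ✓ (rhs at j=4)
  i=5: ✓ (rhs at j=5)
  i=6: ✓ (rhs at j=6)
  i=7: ✓ (rhs at j=7)
  i=8: ✓ (rhs at j=8)
  i=9: ✓ (rhs at j=9)
  i=10: ✓ (rhs at j=10)
Positions where it holds: {0, 1, 2, 3, 4, 5, 6, 7, 8, 9, 10} → 11.

11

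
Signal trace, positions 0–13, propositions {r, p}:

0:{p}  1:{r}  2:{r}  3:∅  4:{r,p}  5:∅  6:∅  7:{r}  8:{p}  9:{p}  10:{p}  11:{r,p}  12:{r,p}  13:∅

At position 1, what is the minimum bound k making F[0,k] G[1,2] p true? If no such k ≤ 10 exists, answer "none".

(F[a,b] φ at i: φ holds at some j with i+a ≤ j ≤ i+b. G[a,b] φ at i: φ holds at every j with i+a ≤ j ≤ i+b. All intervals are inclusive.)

Scan j = 1,2,… for G[1,2] p:
  j=1: fails
  j=2: fails
  j=3: fails
  j=4: fails
  j=5: fails
  j=6: fails
  j=7: holds
First hit at j=7, so smallest k = 7-1 = 6.

6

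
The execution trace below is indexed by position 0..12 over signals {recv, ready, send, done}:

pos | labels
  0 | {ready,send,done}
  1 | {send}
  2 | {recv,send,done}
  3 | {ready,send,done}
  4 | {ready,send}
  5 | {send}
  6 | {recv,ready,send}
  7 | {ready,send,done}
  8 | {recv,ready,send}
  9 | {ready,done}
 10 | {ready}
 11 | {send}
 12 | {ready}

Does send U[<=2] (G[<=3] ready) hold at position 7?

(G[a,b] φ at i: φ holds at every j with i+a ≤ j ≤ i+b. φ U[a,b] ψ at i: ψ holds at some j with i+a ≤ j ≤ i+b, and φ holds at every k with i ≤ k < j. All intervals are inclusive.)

Yes

Need some j in [7,9] with G[<=3] ready, and send at every k in [7,j-1].
  j=7: G[<=3] ready holds; no prefix to check → satisfied.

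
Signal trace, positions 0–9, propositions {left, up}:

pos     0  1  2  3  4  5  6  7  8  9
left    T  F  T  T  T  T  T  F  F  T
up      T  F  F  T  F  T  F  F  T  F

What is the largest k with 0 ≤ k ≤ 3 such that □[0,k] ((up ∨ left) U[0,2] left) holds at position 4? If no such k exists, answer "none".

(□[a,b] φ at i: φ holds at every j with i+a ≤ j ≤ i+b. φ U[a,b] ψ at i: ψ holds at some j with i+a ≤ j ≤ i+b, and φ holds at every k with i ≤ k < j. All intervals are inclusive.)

2

((up ∨ left) U[0,2] left) must hold from j=4 onward; find where it first fails.
  j=4: holds
  j=5: holds
  j=6: holds
  j=7: fails
Holds on [4,6], so largest k = 2.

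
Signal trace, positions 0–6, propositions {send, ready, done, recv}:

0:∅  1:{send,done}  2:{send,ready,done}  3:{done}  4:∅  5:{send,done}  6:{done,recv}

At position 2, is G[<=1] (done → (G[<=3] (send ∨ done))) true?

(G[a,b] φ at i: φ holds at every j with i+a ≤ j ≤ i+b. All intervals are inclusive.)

No

Check (done → (G[<=3] (send ∨ done))) at every j in [2,3]:
  j=2: antecedent true; consequent fails at 4 → ✗
  j=3: antecedent true; consequent fails at 4 → ✗
Fails at j=2 → formula fails.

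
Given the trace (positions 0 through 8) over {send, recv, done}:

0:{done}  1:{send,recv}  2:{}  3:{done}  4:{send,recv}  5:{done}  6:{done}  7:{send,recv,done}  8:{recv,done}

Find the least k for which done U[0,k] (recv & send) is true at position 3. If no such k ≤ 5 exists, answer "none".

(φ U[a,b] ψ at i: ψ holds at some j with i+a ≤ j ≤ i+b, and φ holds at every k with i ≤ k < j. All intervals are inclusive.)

Need earliest j ≥ 3 with (recv & send), and done at every k in [3,j-1].
  j=3: rhs fails.
  j=4: rhs holds; lhs holds on [3,3]. k = 1.

1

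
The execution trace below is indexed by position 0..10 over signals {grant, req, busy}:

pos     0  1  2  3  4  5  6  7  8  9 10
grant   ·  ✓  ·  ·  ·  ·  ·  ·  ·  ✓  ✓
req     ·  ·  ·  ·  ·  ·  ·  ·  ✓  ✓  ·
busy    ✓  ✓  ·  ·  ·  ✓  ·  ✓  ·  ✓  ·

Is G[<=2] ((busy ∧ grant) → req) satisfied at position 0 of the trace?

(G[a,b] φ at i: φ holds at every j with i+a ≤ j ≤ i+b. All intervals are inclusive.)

Check ((busy ∧ grant) → req) at every j in [0,2]:
  j=0: antecedent false → ✓
  j=1: antecedent true; consequent false → ✗
  j=2: antecedent false → ✓
Fails at j=1 → formula fails.

Does not hold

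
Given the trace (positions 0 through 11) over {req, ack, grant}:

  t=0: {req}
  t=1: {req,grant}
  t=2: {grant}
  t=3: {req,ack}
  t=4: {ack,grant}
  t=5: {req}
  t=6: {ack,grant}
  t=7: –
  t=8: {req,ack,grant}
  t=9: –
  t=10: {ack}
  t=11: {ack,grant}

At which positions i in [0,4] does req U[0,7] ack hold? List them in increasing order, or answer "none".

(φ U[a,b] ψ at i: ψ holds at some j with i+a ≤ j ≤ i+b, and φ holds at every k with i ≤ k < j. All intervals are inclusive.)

Evaluate at each i in [0,4]:
  i=0: ✗ (lhs fails at k=2 before rhs at j=3)
  i=1: ✗ (lhs fails at k=2 before rhs at j=3)
  i=2: ✗ (lhs fails at k=2 before rhs at j=3)
  i=3: ✓ (rhs at j=3)
  i=4: ✓ (rhs at j=4)

3, 4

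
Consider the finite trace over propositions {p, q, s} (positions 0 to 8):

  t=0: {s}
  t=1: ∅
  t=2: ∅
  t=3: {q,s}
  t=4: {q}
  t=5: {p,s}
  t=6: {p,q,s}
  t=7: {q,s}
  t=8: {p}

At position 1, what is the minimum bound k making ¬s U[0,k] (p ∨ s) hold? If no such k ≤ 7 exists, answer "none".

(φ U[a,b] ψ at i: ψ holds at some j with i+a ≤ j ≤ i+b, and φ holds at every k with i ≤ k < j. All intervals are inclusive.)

2

Need earliest j ≥ 1 with (p ∨ s), and ¬s at every k in [1,j-1].
  j=1: rhs fails.
  j=2: rhs fails.
  j=3: rhs holds; lhs holds on [1,2]. k = 2.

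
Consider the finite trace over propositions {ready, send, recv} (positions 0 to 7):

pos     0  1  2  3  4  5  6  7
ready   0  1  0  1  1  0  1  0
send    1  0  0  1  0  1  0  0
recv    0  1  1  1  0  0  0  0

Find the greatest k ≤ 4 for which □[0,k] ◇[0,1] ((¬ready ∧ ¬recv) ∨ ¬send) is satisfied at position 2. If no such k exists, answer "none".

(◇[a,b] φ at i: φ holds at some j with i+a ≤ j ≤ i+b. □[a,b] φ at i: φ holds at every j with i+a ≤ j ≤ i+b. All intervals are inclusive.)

4

◇[0,1] ((¬ready ∧ ¬recv) ∨ ¬send) must hold from j=2 onward; find where it first fails.
  j=2: holds
  j=3: holds
  j=4: holds
  j=5: holds
  j=6: holds
Holds through j=6; largest k = 4.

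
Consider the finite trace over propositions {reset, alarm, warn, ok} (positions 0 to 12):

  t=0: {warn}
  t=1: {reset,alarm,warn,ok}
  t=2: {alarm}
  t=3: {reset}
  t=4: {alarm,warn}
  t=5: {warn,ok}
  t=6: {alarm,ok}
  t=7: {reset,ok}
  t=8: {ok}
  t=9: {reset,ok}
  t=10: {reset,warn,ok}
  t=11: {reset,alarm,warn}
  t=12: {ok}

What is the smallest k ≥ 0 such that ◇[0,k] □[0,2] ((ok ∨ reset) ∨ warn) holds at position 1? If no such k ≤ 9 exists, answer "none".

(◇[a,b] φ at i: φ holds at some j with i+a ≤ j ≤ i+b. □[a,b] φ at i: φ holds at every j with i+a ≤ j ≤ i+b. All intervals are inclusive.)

Scan j = 1,2,… for □[0,2] ((ok ∨ reset) ∨ warn):
  j=1: fails
  j=2: fails
  j=3: holds
First hit at j=3, so smallest k = 3-1 = 2.

2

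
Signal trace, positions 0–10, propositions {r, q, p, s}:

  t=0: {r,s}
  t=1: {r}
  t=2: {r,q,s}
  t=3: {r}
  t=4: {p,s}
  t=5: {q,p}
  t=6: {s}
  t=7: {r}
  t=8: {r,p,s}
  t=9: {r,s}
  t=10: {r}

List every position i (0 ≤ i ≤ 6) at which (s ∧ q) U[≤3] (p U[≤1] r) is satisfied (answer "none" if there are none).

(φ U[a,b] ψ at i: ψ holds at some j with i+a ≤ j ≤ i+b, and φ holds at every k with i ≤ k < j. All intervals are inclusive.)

Evaluate at each i in [0,6]:
  i=0: ✓ (rhs at j=0)
  i=1: ✓ (rhs at j=1)
  i=2: ✓ (rhs at j=2)
  i=3: ✓ (rhs at j=3)
  i=4: ✗ (lhs fails at k=4 before rhs at j=7)
  i=5: ✗ (lhs fails at k=5 before rhs at j=7)
  i=6: ✗ (lhs fails at k=6 before rhs at j=7)

0, 1, 2, 3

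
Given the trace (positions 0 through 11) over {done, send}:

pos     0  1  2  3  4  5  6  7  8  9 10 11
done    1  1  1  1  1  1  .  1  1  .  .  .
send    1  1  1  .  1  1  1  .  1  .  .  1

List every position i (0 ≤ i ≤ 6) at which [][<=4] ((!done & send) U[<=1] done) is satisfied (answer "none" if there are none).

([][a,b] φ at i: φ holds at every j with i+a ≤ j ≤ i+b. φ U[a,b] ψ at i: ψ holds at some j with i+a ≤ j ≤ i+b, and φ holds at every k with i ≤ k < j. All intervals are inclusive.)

0, 1, 2, 3, 4

Evaluate at each i in [0,6]:
  i=0: ✓ (all of [0,4])
  i=1: ✓ (all of [1,5])
  i=2: ✓ (all of [2,6])
  i=3: ✓ (all of [3,7])
  i=4: ✓ (all of [4,8])
  i=5: ✗ (fails at j=9)
  i=6: ✗ (fails at j=9)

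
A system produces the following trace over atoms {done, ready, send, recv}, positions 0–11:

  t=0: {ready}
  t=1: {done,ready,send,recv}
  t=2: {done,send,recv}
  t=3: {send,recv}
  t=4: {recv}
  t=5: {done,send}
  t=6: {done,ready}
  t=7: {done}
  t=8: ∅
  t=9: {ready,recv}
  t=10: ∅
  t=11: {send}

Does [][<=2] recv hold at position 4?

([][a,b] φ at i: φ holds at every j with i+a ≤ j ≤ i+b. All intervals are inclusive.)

Does not hold

Check recv at every j in [4,6]:
  j=4: true
  j=5: false
  j=6: false
Fails at j=5 → formula fails.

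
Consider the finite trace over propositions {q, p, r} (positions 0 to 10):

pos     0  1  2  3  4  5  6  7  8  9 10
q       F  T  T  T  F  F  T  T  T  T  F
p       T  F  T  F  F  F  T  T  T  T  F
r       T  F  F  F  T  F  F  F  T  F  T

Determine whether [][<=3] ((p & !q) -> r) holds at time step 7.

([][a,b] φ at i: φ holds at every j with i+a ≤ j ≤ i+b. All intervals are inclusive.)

Check ((p & !q) -> r) at every j in [7,10]:
  j=7: antecedent false → ✓
  j=8: antecedent false → ✓
  j=9: antecedent false → ✓
  j=10: antecedent false → ✓
All positions satisfy it → formula holds.

Yes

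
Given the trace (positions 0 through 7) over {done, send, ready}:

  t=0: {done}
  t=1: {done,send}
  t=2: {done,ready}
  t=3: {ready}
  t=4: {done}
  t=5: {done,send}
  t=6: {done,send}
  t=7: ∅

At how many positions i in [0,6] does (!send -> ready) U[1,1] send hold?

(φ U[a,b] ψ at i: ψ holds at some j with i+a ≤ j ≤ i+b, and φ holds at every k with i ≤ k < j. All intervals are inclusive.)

Evaluate at each i in [0,6]:
  i=0: ✗ (lhs fails at k=0 before rhs at j=1)
  i=1: ✗ (no rhs in [2,2])
  i=2: ✗ (no rhs in [3,3])
  i=3: ✗ (no rhs in [4,4])
  i=4: ✗ (lhs fails at k=4 before rhs at j=5)
  i=5: ✓ (rhs at j=6; lhs holds on [5,5])
  i=6: ✗ (no rhs in [7,7])
Positions where it holds: {5} → 1.

1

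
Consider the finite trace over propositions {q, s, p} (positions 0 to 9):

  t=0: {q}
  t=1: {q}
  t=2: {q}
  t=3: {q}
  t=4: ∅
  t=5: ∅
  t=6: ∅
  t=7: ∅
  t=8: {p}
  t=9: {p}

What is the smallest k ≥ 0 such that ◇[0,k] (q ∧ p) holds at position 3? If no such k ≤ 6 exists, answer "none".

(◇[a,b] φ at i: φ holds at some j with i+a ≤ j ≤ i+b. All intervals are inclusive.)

none

Scan j = 3,4,… for (q ∧ p):
  j=3: fails
  j=4: fails
  j=5: fails
  j=6: fails
  j=7: fails
  j=8: fails
  j=9: fails
No j in [3,9] satisfies it → none.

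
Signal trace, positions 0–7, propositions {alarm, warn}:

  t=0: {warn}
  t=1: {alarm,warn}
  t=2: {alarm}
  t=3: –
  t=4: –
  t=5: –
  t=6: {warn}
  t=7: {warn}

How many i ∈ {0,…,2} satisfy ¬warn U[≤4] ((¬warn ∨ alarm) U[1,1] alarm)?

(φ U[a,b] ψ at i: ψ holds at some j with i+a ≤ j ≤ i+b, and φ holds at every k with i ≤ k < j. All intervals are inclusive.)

Evaluate at each i in [0,2]:
  i=0: ✗ (lhs fails at k=0 before rhs at j=1)
  i=1: ✓ (rhs at j=1)
  i=2: ✗ (no rhs in [2,6])
Positions where it holds: {1} → 1.

1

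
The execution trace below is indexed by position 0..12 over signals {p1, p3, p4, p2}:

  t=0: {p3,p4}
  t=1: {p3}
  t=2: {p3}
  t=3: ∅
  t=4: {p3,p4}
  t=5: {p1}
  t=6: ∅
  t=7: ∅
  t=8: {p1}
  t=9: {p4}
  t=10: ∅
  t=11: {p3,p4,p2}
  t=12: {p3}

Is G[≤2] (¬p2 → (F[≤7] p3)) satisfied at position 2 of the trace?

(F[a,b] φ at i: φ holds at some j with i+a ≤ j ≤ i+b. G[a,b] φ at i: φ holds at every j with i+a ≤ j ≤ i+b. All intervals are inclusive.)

Check (¬p2 → (F[≤7] p3)) at every j in [2,4]:
  j=2: antecedent true; consequent holds (witness at 2) → ✓
  j=3: antecedent true; consequent holds (witness at 4) → ✓
  j=4: antecedent true; consequent holds (witness at 4) → ✓
All positions satisfy it → formula holds.

Yes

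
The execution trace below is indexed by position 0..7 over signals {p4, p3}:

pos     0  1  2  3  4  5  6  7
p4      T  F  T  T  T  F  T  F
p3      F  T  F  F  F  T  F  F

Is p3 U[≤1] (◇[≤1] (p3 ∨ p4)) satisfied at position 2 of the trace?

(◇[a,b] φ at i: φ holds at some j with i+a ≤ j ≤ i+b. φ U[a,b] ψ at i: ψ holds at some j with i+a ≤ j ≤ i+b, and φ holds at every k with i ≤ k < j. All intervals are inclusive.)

Holds

Need some j in [2,3] with ◇[≤1] (p3 ∨ p4), and p3 at every k in [2,j-1].
  j=2: ◇[≤1] (p3 ∨ p4) holds; no prefix to check → satisfied.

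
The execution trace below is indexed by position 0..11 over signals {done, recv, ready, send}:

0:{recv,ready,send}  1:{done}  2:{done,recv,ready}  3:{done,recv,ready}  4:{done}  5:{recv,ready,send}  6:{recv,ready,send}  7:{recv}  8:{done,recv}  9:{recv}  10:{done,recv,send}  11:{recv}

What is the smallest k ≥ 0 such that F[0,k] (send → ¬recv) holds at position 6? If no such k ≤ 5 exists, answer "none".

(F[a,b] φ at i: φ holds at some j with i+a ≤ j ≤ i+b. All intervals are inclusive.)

Scan j = 6,7,… for (send → ¬recv):
  j=6: fails
  j=7: holds
First hit at j=7, so smallest k = 7-6 = 1.

1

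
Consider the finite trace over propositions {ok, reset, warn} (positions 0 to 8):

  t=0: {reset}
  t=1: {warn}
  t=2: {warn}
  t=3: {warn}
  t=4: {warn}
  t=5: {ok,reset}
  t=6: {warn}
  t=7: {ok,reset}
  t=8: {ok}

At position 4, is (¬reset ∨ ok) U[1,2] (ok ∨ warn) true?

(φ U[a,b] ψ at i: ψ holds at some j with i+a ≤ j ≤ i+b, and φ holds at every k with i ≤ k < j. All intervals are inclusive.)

Need some j in [5,6] with (ok ∨ warn), and (¬reset ∨ ok) at every k in [4,j-1].
  j=5: (ok ∨ warn) holds; (¬reset ∨ ok) holds at every k in [4,4] → satisfied.

Yes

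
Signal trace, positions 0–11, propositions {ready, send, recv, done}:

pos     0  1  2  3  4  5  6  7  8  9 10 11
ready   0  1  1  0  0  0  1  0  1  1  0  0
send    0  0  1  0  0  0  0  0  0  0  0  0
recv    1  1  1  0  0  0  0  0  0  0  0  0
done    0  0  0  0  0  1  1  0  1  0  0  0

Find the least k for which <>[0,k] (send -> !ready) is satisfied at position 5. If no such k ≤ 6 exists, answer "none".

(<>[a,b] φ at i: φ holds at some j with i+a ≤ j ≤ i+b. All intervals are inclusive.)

Scan j = 5,6,… for (send -> !ready):
  j=5: holds
First hit at j=5, so smallest k = 5-5 = 0.

0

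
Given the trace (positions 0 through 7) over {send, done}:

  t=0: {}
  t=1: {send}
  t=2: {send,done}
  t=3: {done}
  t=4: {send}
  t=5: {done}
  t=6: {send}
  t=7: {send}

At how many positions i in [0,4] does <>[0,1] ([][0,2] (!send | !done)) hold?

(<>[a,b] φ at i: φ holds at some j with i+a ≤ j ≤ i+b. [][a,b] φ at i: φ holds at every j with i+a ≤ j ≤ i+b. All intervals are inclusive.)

Evaluate at each i in [0,4]:
  i=0: ✗ (none in [0,1])
  i=1: ✗ (none in [1,2])
  i=2: ✓ (witness j=3)
  i=3: ✓ (witness j=3)
  i=4: ✓ (witness j=4)
Positions where it holds: {2, 3, 4} → 3.

3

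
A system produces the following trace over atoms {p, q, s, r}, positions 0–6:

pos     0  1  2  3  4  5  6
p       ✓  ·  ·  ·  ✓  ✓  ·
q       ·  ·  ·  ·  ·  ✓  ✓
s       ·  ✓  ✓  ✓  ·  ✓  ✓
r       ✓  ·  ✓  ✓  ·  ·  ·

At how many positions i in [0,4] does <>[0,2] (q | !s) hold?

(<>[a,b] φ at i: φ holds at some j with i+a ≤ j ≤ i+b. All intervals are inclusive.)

Evaluate at each i in [0,4]:
  i=0: ✓ (witness j=0)
  i=1: ✗ (none in [1,3])
  i=2: ✓ (witness j=4)
  i=3: ✓ (witness j=4)
  i=4: ✓ (witness j=4)
Positions where it holds: {0, 2, 3, 4} → 4.

4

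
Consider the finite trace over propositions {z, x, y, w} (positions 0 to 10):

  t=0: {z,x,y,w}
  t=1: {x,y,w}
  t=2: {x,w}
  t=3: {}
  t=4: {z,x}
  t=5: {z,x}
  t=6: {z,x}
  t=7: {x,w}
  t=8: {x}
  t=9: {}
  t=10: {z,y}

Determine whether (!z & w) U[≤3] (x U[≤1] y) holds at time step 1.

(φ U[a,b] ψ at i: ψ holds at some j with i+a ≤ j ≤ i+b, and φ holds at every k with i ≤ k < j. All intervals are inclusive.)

Need some j in [1,4] with (x U[≤1] y), and (!z & w) at every k in [1,j-1].
  j=1: (x U[≤1] y) holds; no prefix to check → satisfied.

True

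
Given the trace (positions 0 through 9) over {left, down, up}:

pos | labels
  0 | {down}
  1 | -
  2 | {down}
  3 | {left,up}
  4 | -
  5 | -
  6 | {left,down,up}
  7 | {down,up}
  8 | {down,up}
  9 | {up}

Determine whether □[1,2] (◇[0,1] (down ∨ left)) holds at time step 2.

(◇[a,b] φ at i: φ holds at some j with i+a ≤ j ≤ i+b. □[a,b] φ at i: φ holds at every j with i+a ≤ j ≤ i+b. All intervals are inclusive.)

No

Check ◇[0,1] (down ∨ left) at every j in [3,4]:
  j=3: holds (witness at 3)
  j=4: fails (none in [4,5])
Fails at j=4 → formula fails.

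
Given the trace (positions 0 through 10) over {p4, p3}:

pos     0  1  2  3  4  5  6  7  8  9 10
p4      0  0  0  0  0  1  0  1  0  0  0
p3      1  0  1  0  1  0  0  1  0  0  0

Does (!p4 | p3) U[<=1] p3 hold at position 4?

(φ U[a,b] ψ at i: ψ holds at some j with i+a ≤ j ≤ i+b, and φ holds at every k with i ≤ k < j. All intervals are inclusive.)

Holds

Need some j in [4,5] with p3, and (!p4 | p3) at every k in [4,j-1].
  j=4: p3 holds; no prefix to check → satisfied.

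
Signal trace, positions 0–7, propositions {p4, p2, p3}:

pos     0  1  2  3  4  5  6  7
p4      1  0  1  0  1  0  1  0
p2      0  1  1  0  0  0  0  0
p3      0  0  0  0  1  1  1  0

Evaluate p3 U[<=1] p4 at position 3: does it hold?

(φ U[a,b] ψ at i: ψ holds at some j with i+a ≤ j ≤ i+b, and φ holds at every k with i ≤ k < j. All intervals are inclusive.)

Need some j in [3,4] with p4, and p3 at every k in [3,j-1].
  j=3: p4 false.
  j=4: p4 holds, but p3 fails at k=3 → not this j.
No j in the window works → until fails.

Does not hold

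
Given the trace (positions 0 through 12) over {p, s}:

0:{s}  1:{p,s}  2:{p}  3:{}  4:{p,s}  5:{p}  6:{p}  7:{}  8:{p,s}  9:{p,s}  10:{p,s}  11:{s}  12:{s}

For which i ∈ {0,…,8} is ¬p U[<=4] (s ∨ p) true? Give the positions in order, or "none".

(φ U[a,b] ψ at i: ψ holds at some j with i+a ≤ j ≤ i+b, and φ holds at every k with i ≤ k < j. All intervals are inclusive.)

0, 1, 2, 3, 4, 5, 6, 7, 8

Evaluate at each i in [0,8]:
  i=0: ✓ (rhs at j=0)
  i=1: ✓ (rhs at j=1)
  i=2: ✓ (rhs at j=2)
  i=3: ✓ (rhs at j=4; lhs holds on [3,3])
  i=4: ✓ (rhs at j=4)
  i=5: ✓ (rhs at j=5)
  i=6: ✓ (rhs at j=6)
  i=7: ✓ (rhs at j=8; lhs holds on [7,7])
  i=8: ✓ (rhs at j=8)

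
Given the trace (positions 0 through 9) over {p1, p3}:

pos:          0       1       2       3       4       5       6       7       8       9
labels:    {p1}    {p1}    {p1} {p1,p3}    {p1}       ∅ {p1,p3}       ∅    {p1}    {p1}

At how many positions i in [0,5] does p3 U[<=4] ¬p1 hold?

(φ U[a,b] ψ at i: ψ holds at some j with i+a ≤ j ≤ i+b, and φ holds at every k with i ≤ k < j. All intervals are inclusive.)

Evaluate at each i in [0,5]:
  i=0: ✗ (no rhs in [0,4])
  i=1: ✗ (lhs fails at k=1 before rhs at j=5)
  i=2: ✗ (lhs fails at k=2 before rhs at j=5)
  i=3: ✗ (lhs fails at k=4 before rhs at j=5)
  i=4: ✗ (lhs fails at k=4 before rhs at j=5)
  i=5: ✓ (rhs at j=5)
Positions where it holds: {5} → 1.

1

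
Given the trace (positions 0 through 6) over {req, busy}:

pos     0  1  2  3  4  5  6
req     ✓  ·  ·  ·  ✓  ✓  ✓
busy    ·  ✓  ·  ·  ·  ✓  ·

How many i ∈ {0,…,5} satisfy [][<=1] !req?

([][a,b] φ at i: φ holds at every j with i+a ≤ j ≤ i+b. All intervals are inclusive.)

2

Evaluate at each i in [0,5]:
  i=0: ✗ (fails at j=0)
  i=1: ✓ (all of [1,2])
  i=2: ✓ (all of [2,3])
  i=3: ✗ (fails at j=4)
  i=4: ✗ (fails at j=4)
  i=5: ✗ (fails at j=5)
Positions where it holds: {1, 2} → 2.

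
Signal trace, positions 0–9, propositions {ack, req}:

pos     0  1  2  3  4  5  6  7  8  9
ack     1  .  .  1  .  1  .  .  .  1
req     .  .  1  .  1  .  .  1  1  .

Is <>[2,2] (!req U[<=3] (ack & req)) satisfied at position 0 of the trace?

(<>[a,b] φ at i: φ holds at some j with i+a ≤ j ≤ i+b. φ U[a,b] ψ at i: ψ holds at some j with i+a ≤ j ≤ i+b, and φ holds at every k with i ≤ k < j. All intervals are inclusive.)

Check (!req U[<=3] (ack & req)) at each j in [2,2]:
  j=2: fails
No position in the window satisfies it → formula fails.

False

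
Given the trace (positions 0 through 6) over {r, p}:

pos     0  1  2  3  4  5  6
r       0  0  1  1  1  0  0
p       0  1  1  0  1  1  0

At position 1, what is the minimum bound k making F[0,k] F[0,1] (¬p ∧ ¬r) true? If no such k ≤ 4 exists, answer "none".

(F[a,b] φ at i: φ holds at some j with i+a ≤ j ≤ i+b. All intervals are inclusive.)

Scan j = 1,2,… for F[0,1] (¬p ∧ ¬r):
  j=1: fails
  j=2: fails
  j=3: fails
  j=4: fails
  j=5: holds
First hit at j=5, so smallest k = 5-1 = 4.

4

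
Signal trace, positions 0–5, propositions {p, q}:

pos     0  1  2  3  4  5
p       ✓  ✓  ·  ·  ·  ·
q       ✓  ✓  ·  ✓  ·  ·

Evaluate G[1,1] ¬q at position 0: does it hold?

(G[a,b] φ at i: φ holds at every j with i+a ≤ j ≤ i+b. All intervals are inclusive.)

Does not hold

Check ¬q at every j in [1,1]:
  j=1: false
Fails at j=1 → formula fails.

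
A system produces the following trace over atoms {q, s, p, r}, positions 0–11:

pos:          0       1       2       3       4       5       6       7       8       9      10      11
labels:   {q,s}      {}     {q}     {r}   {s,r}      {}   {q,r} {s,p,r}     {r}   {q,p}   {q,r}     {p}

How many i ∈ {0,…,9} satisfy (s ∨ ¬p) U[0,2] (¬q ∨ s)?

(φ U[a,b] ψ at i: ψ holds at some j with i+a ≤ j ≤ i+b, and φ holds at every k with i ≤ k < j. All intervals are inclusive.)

Evaluate at each i in [0,9]:
  i=0: ✓ (rhs at j=0)
  i=1: ✓ (rhs at j=1)
  i=2: ✓ (rhs at j=3; lhs holds on [2,2])
  i=3: ✓ (rhs at j=3)
  i=4: ✓ (rhs at j=4)
  i=5: ✓ (rhs at j=5)
  i=6: ✓ (rhs at j=7; lhs holds on [6,6])
  i=7: ✓ (rhs at j=7)
  i=8: ✓ (rhs at j=8)
  i=9: ✗ (lhs fails at k=9 before rhs at j=11)
Positions where it holds: {0, 1, 2, 3, 4, 5, 6, 7, 8} → 9.

9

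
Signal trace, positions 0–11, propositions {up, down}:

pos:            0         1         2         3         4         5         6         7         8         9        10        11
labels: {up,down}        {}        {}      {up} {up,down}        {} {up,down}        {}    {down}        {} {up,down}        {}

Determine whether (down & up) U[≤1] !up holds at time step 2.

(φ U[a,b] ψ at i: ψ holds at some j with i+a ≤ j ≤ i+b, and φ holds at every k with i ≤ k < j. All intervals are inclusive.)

Need some j in [2,3] with !up, and (down & up) at every k in [2,j-1].
  j=2: !up holds; no prefix to check → satisfied.

Holds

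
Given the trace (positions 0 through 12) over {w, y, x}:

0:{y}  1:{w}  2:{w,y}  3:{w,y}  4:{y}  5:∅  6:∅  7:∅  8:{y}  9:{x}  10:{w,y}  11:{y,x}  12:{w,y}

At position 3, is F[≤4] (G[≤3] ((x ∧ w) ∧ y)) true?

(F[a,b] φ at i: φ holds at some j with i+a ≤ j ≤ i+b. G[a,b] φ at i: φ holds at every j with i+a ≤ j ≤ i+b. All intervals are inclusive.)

Does not hold

Check G[≤3] ((x ∧ w) ∧ y) at each j in [3,7]:
  j=3: fails at 3
  j=4: fails at 4
  j=5: fails at 5
  j=6: fails at 6
  j=7: fails at 7
No position in the window satisfies it → formula fails.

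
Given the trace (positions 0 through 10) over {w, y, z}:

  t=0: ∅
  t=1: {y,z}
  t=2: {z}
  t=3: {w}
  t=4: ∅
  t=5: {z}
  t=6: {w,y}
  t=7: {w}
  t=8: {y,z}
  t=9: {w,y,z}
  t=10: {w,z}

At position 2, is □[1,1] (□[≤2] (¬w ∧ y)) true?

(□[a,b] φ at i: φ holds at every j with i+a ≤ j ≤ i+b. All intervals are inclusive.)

Does not hold

Check □[≤2] (¬w ∧ y) at every j in [3,3]:
  j=3: fails at 3
Fails at j=3 → formula fails.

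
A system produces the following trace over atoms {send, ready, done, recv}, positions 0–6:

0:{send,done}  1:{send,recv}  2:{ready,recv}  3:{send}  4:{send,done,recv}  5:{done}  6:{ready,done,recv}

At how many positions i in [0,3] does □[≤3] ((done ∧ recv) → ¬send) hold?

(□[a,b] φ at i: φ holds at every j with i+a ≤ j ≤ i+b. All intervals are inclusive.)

1

Evaluate at each i in [0,3]:
  i=0: ✓ (all of [0,3])
  i=1: ✗ (fails at j=4)
  i=2: ✗ (fails at j=4)
  i=3: ✗ (fails at j=4)
Positions where it holds: {0} → 1.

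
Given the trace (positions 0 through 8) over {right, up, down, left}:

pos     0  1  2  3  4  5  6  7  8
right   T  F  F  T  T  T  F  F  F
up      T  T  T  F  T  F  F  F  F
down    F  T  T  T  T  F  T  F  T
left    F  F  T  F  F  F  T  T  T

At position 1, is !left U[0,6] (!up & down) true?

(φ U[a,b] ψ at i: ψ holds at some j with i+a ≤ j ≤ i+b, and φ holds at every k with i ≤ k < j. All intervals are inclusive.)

False

Need some j in [1,7] with (!up & down), and !left at every k in [1,j-1].
  j=1: (!up & down) false.
  j=2: (!up & down) false.
  j=3: (!up & down) holds, but !left fails at k=2 → not this j.
  j=4: (!up & down) false.
  j=5: (!up & down) false.
  j=6: (!up & down) holds, but !left fails at k=2 → not this j.
  j=7: (!up & down) false.
No j in the window works → until fails.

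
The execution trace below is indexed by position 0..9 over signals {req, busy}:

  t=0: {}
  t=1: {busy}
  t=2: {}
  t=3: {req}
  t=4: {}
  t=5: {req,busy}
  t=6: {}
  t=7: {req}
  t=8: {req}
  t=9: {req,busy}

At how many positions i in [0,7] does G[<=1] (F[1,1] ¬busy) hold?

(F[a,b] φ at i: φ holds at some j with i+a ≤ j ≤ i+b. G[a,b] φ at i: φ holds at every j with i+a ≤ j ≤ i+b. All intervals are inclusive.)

4

Evaluate at each i in [0,7]:
  i=0: ✗ (fails at j=0)
  i=1: ✓ (all of [1,2])
  i=2: ✓ (all of [2,3])
  i=3: ✗ (fails at j=4)
  i=4: ✗ (fails at j=4)
  i=5: ✓ (all of [5,6])
  i=6: ✓ (all of [6,7])
  i=7: ✗ (fails at j=8)
Positions where it holds: {1, 2, 5, 6} → 4.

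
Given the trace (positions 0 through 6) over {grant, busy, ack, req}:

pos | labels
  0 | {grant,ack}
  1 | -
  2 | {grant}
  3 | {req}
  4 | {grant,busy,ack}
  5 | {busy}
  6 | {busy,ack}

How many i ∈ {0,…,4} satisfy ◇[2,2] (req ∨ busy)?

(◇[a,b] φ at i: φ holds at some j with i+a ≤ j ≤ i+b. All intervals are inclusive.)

Evaluate at each i in [0,4]:
  i=0: ✗ (none in [2,2])
  i=1: ✓ (witness j=3)
  i=2: ✓ (witness j=4)
  i=3: ✓ (witness j=5)
  i=4: ✓ (witness j=6)
Positions where it holds: {1, 2, 3, 4} → 4.

4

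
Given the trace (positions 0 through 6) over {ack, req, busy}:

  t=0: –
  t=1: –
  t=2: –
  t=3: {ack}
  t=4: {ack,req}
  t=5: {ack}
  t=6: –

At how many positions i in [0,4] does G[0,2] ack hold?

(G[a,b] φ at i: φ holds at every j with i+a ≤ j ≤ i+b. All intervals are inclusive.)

1

Evaluate at each i in [0,4]:
  i=0: ✗ (fails at j=0)
  i=1: ✗ (fails at j=1)
  i=2: ✗ (fails at j=2)
  i=3: ✓ (all of [3,5])
  i=4: ✗ (fails at j=6)
Positions where it holds: {3} → 1.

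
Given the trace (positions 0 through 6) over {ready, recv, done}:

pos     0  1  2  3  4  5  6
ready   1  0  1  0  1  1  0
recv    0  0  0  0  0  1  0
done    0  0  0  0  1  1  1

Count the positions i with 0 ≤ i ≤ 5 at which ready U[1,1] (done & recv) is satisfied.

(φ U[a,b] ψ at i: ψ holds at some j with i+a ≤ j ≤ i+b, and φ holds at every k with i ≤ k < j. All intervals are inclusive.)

Evaluate at each i in [0,5]:
  i=0: ✗ (no rhs in [1,1])
  i=1: ✗ (no rhs in [2,2])
  i=2: ✗ (no rhs in [3,3])
  i=3: ✗ (no rhs in [4,4])
  i=4: ✓ (rhs at j=5; lhs holds on [4,4])
  i=5: ✗ (no rhs in [6,6])
Positions where it holds: {4} → 1.

1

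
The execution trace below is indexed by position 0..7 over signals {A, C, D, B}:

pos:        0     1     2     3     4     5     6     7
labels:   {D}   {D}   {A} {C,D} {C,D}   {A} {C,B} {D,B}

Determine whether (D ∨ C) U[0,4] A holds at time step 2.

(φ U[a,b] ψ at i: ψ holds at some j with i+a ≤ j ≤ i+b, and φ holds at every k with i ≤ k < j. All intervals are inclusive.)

True

Need some j in [2,6] with A, and (D ∨ C) at every k in [2,j-1].
  j=2: A holds; no prefix to check → satisfied.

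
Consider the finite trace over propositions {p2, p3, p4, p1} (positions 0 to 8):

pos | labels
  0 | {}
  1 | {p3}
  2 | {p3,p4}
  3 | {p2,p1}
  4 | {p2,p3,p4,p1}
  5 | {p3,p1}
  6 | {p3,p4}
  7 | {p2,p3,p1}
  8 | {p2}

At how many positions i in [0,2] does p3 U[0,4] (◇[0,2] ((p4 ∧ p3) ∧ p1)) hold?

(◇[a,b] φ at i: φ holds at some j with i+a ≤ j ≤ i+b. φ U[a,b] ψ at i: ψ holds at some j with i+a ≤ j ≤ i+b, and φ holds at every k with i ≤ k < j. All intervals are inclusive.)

2

Evaluate at each i in [0,2]:
  i=0: ✗ (lhs fails at k=0 before rhs at j=2)
  i=1: ✓ (rhs at j=2; lhs holds on [1,1])
  i=2: ✓ (rhs at j=2)
Positions where it holds: {1, 2} → 2.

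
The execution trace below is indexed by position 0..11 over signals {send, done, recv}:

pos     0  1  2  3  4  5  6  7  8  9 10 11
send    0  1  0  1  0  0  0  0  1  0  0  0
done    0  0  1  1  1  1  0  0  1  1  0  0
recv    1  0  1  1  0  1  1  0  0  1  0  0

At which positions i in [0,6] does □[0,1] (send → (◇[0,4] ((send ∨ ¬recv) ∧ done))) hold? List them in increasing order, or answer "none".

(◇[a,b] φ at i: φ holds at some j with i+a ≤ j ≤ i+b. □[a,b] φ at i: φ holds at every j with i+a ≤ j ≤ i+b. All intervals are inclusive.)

Evaluate at each i in [0,6]:
  i=0: ✓ (all of [0,1])
  i=1: ✓ (all of [1,2])
  i=2: ✓ (all of [2,3])
  i=3: ✓ (all of [3,4])
  i=4: ✓ (all of [4,5])
  i=5: ✓ (all of [5,6])
  i=6: ✓ (all of [6,7])

0, 1, 2, 3, 4, 5, 6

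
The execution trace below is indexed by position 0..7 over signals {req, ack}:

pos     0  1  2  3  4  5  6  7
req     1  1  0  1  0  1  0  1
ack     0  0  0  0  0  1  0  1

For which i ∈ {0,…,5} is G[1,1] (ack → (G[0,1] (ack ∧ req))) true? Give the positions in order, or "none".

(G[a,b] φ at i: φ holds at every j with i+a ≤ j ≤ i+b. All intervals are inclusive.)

0, 1, 2, 3, 5

Evaluate at each i in [0,5]:
  i=0: ✓ (all of [1,1])
  i=1: ✓ (all of [2,2])
  i=2: ✓ (all of [3,3])
  i=3: ✓ (all of [4,4])
  i=4: ✗ (fails at j=5)
  i=5: ✓ (all of [6,6])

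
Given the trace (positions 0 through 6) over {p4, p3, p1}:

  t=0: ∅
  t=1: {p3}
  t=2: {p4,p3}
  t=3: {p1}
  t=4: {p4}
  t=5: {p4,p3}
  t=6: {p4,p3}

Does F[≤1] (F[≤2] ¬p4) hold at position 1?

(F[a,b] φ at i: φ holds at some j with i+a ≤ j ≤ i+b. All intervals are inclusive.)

Check F[≤2] ¬p4 at each j in [1,2]:
  j=1: holds (witness at 1)
  j=2: holds (witness at 3)
Found at j=1 → formula holds.

True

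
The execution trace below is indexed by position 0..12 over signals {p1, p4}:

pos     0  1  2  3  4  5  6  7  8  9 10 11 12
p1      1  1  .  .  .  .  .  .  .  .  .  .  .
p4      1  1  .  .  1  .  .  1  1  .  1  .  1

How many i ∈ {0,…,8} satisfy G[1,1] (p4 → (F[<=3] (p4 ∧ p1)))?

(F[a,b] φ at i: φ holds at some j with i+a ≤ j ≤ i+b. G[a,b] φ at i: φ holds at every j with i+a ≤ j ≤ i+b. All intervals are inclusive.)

6

Evaluate at each i in [0,8]:
  i=0: ✓ (all of [1,1])
  i=1: ✓ (all of [2,2])
  i=2: ✓ (all of [3,3])
  i=3: ✗ (fails at j=4)
  i=4: ✓ (all of [5,5])
  i=5: ✓ (all of [6,6])
  i=6: ✗ (fails at j=7)
  i=7: ✗ (fails at j=8)
  i=8: ✓ (all of [9,9])
Positions where it holds: {0, 1, 2, 4, 5, 8} → 6.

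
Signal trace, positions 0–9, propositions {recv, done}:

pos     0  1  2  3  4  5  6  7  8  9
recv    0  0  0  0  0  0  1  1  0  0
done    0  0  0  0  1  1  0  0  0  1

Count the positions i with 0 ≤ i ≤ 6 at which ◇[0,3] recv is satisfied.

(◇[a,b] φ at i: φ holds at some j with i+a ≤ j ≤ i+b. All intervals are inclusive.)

4

Evaluate at each i in [0,6]:
  i=0: ✗ (none in [0,3])
  i=1: ✗ (none in [1,4])
  i=2: ✗ (none in [2,5])
  i=3: ✓ (witness j=6)
  i=4: ✓ (witness j=6)
  i=5: ✓ (witness j=6)
  i=6: ✓ (witness j=6)
Positions where it holds: {3, 4, 5, 6} → 4.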